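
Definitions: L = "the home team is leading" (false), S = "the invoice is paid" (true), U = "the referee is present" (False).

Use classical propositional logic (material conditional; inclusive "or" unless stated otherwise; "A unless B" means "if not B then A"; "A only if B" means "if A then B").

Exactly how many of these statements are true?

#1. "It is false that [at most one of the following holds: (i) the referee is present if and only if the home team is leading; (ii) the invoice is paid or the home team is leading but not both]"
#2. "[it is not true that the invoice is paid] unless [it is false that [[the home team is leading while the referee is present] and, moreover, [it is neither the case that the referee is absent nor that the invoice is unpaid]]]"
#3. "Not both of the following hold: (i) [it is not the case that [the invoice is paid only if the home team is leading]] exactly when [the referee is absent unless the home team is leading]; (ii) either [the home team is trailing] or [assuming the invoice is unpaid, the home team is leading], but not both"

#1: In symbols: ¬((U ↔ L) ↑ (S ⊕ L))

U ↔ L = F ↔ F = T
S ⊕ L = T ⊕ F = T
(U ↔ L) ↑ (S ⊕ L) = T ↑ T = F
¬((U ↔ L) ↑ (S ⊕ L)) = ¬F = T
Thus #1 is true.

#2: In symbols: ¬S ∨ ¬((L ∧ U) ∧ (¬U ↓ ¬S))

¬S = ¬T = F
L ∧ U = F ∧ F = F
¬U = ¬F = T
¬S = ¬T = F
¬U ↓ ¬S = T ↓ F = F
(L ∧ U) ∧ (¬U ↓ ¬S) = F ∧ F = F
¬((L ∧ U) ∧ (¬U ↓ ¬S)) = ¬F = T
¬S ∨ ¬((L ∧ U) ∧ (¬U ↓ ¬S)) = F ∨ T = T
So #2 is true.

#3: Formalization: (¬(S → L) ↔ (¬U ∨ L)) ↑ (¬L ⊕ (¬S → L))

S → L = T → F = F
¬(S → L) = ¬F = T
¬U = ¬F = T
¬U ∨ L = T ∨ F = T
¬(S → L) ↔ (¬U ∨ L) = T ↔ T = T
¬L = ¬F = T
¬S = ¬T = F
¬S → L = F → F = T
¬L ⊕ (¬S → L) = T ⊕ T = F
(¬(S → L) ↔ (¬U ∨ L)) ↑ (¬L ⊕ (¬S → L)) = T ↑ F = T
Hence #3 is true.

3 of the 3 statements are true (#1, #2, #3).

3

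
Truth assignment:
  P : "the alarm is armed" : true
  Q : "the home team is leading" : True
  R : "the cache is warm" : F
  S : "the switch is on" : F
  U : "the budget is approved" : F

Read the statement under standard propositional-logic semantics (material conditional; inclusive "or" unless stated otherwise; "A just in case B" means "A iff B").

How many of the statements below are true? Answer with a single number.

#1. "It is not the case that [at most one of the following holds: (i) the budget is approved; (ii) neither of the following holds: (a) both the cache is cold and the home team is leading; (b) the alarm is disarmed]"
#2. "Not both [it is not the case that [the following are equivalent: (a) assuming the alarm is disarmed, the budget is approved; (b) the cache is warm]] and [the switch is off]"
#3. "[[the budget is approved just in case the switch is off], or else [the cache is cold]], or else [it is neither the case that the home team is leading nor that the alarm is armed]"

1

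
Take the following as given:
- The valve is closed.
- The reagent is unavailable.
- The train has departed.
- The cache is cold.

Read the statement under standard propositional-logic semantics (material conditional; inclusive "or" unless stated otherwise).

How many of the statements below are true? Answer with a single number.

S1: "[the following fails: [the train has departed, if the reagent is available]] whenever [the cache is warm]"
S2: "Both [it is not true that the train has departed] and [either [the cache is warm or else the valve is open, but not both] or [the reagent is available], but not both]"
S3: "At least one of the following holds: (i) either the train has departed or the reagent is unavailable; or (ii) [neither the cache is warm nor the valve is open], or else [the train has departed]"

2

Let S = "the cache is warm" (False), Q = "the reagent is available" (False), R = "the train has departed" (True), P = "the valve is open" (False).

S1: In symbols: S -> not (Q -> R)

Q -> R = False -> True = True
not (Q -> R) = not True = False
S -> not (Q -> R) = False -> False = True
So S1 is true.

S2: Parsed as not R and ((S xor P) xor Q)

not R = not True = False
S xor P = False xor False = False
(S xor P) xor Q = False xor False = False
not R and ((S xor P) xor Q) = False and False = False
Hence S2 is false.

S3: Parsed as (R or not Q) or ((S nor P) or R)

not Q = not False = True
R or not Q = True or True = True
S nor P = False nor False = True
(S nor P) or R = True or True = True
(R or not Q) or ((S nor P) or R) = True or True = True
Thus S3 is true.

True statements: 2.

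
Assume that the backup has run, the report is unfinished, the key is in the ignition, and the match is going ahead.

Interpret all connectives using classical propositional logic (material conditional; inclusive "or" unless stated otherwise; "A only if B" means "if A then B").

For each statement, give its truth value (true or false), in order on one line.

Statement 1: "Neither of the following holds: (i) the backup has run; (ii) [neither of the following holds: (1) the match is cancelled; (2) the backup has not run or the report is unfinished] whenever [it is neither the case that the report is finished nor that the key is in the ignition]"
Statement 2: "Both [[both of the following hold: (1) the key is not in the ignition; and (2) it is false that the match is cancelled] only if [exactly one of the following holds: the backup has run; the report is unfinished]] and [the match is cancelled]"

Let G = "the backup has run" (T), D = "the report is finished" (F), W = "the key is in the ignition" (T), R = "the match is cancelled" (F).

Statement 1: This is G nor ((D nor W) -> (R nor (~G | ~D))).

D nor W = F nor T = F
~G = ~T = F
~D = ~F = T
~G | ~D = F | T = T
R nor (~G | ~D) = F nor T = F
(D nor W) -> (R nor (~G | ~D)) = F -> F = T
G nor ((D nor W) -> (R nor (~G | ~D))) = T nor T = F
So Statement 1 is false.

Statement 2: In symbols: ((~W & ~R) -> (G xor ~D)) & R

~W = ~T = F
~R = ~F = T
~W & ~R = F & T = F
~D = ~F = T
G xor ~D = T xor T = F
(~W & ~R) -> (G xor ~D) = F -> F = T
((~W & ~R) -> (G xor ~D)) & R = T & F = F
Thus Statement 2 is false.

Statement 1 False, Statement 2 False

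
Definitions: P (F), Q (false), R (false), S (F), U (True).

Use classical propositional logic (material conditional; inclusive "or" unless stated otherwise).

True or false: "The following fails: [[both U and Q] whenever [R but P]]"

Parsed as ~((R & P) -> (U & Q))

R & P = F & F = F
U & Q = T & F = F
(R & P) -> (U & Q) = F -> F = T
~((R & P) -> (U & Q)) = ~T = F

False.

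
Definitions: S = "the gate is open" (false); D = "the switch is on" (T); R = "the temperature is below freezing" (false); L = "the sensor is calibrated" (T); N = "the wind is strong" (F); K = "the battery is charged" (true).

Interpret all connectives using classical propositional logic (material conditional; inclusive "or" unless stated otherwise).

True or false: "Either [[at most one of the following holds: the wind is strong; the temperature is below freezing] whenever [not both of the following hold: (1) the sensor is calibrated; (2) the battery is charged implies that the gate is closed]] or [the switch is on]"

In symbols: ((L ↑ (K → ¬S)) → (N ↑ R)) ∨ D

¬S = ¬F = T
K → ¬S = T → T = T
L ↑ (K → ¬S) = T ↑ T = F
N ↑ R = F ↑ F = T
(L ↑ (K → ¬S)) → (N ↑ R) = F → T = T
((L ↑ (K → ¬S)) → (N ↑ R)) ∨ D = T ∨ T = T

The statement is true.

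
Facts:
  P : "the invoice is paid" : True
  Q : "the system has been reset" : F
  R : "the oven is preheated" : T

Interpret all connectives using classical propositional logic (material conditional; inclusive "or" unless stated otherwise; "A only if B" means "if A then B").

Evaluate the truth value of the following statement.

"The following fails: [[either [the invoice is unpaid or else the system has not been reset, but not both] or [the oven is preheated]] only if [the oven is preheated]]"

Formalization: ¬(((¬P ⊕ ¬Q) ∨ R) → R)

¬P = ¬T = F
¬Q = ¬F = T
¬P ⊕ ¬Q = F ⊕ T = T
(¬P ⊕ ¬Q) ∨ R = T ∨ T = T
((¬P ⊕ ¬Q) ∨ R) → R = T → T = T
¬(((¬P ⊕ ¬Q) ∨ R) → R) = ¬T = F

false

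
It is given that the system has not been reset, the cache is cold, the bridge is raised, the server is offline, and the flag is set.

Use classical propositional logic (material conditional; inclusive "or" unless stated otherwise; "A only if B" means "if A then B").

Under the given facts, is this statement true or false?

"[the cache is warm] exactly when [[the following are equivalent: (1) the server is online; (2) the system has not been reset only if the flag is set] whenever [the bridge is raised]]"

The statement is true.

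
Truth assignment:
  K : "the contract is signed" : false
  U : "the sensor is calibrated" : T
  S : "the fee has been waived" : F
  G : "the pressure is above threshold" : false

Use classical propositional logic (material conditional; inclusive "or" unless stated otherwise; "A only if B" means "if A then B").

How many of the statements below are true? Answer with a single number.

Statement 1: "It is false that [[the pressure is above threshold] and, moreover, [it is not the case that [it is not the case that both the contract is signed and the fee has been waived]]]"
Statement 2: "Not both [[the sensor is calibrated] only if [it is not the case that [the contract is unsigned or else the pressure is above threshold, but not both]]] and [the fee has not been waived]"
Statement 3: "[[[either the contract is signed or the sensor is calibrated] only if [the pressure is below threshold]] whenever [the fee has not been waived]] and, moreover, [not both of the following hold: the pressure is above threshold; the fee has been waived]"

Statement 1: Formalization: ¬(G ∧ ¬(K ↑ S))

K ↑ S = F ↑ F = T
¬(K ↑ S) = ¬T = F
G ∧ ¬(K ↑ S) = F ∧ F = F
¬(G ∧ ¬(K ↑ S)) = ¬F = T
So Statement 1 is true.

Statement 2: In symbols: (U → ¬(¬K ⊕ G)) ↑ ¬S

¬K = ¬F = T
¬K ⊕ G = T ⊕ F = T
¬(¬K ⊕ G) = ¬T = F
U → ¬(¬K ⊕ G) = T → F = F
¬S = ¬F = T
(U → ¬(¬K ⊕ G)) ↑ ¬S = F ↑ T = T
So Statement 2 is true.

Statement 3: Parsed as (¬S → ((K ∨ U) → ¬G)) ∧ (G ↑ S)

¬S = ¬F = T
K ∨ U = F ∨ T = T
¬G = ¬F = T
(K ∨ U) → ¬G = T → T = T
¬S → ((K ∨ U) → ¬G) = T → T = T
G ↑ S = F ↑ F = T
(¬S → ((K ∨ U) → ¬G)) ∧ (G ↑ S) = T ∧ T = T
So Statement 3 is true.

True statements: 3 (Statement 1, Statement 2, Statement 3).

3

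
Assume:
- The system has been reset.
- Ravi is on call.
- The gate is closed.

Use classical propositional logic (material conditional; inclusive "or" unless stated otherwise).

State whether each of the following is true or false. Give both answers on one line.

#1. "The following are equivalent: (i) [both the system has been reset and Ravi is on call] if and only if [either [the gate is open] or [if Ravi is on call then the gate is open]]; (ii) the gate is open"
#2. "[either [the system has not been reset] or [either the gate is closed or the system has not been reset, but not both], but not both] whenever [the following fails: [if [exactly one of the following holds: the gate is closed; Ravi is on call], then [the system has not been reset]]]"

Let P = "the system has been reset" (T), Q = "Ravi is on call" (T), R = "the gate is open" (F).

#1: In symbols: ((P ∧ Q) ↔ (R ∨ (Q → R))) ↔ R

P ∧ Q = T ∧ T = T
Q → R = T → F = F
R ∨ (Q → R) = F ∨ F = F
(P ∧ Q) ↔ (R ∨ (Q → R)) = T ↔ F = F
((P ∧ Q) ↔ (R ∨ (Q → R))) ↔ R = F ↔ F = T
Thus #1 is true.

#2: Parsed as ¬((¬R ⊕ Q) → ¬P) → (¬P ⊕ (¬R ⊕ ¬P))

¬R = ¬F = T
¬R ⊕ Q = T ⊕ T = F
¬P = ¬T = F
(¬R ⊕ Q) → ¬P = F → F = T
¬((¬R ⊕ Q) → ¬P) = ¬T = F
¬P = ¬T = F
¬R = ¬F = T
¬P = ¬T = F
¬R ⊕ ¬P = T ⊕ F = T
¬P ⊕ (¬R ⊕ ¬P) = F ⊕ T = T
¬((¬R ⊕ Q) → ¬P) → (¬P ⊕ (¬R ⊕ ¬P)) = F → T = T
Thus #2 is true.

#1 T / #2 T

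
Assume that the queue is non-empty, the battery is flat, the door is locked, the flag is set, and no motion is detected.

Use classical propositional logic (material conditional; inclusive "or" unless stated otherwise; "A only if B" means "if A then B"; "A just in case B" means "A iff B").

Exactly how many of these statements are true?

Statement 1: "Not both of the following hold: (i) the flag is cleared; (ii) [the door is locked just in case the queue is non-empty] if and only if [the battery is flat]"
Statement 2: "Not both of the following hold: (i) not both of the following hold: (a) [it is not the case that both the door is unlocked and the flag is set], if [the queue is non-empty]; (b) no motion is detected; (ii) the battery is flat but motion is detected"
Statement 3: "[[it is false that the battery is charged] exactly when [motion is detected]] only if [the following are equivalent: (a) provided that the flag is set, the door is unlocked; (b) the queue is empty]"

3

Let H = "the flag is set" (T), R = "the door is locked" (T), L = "the queue is empty" (F), K = "the battery is charged" (F), W = "motion is detected" (F).

Statement 1: This is ~H nand ((R <-> ~L) <-> ~K).

~H = ~T = F
~L = ~F = T
R <-> ~L = T <-> T = T
~K = ~F = T
(R <-> ~L) <-> ~K = T <-> T = T
~H nand ((R <-> ~L) <-> ~K) = F nand T = T
So Statement 1 is true.

Statement 2: In symbols: ((~L -> (~R nand H)) nand ~W) nand (~K & W)

~L = ~F = T
~R = ~T = F
~R nand H = F nand T = T
~L -> (~R nand H) = T -> T = T
~W = ~F = T
(~L -> (~R nand H)) nand ~W = T nand T = F
~K = ~F = T
~K & W = T & F = F
((~L -> (~R nand H)) nand ~W) nand (~K & W) = F nand F = T
Thus Statement 2 is true.

Statement 3: Formalization: (~K <-> W) -> ((H -> ~R) <-> L)

~K = ~F = T
~K <-> W = T <-> F = F
~R = ~T = F
H -> ~R = T -> F = F
(H -> ~R) <-> L = F <-> F = T
(~K <-> W) -> ((H -> ~R) <-> L) = F -> T = T
So Statement 3 is true.

Count: 3.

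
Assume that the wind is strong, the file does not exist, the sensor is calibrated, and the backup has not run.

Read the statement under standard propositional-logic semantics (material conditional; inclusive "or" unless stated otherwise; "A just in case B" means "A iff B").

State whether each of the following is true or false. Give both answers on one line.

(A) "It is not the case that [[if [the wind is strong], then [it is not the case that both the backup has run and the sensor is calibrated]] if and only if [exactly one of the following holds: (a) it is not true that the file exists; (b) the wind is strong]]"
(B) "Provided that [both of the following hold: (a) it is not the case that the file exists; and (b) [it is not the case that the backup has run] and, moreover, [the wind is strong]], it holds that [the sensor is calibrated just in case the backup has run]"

(A) T; (B) F

Let H = "the wind is strong" (T), N = "the backup has run" (F), W = "the sensor is calibrated" (T), R = "the file exists" (F).

(A): This is ¬((H → (N ↑ W)) ↔ (¬R ⊕ H)).

N ↑ W = F ↑ T = T
H → (N ↑ W) = T → T = T
¬R = ¬F = T
¬R ⊕ H = T ⊕ T = F
(H → (N ↑ W)) ↔ (¬R ⊕ H) = T ↔ F = F
¬((H → (N ↑ W)) ↔ (¬R ⊕ H)) = ¬F = T
So (A) is true.

(B): This is (¬R ∧ (¬N ∧ H)) → (W ↔ N).

¬R = ¬F = T
¬N = ¬F = T
¬N ∧ H = T ∧ T = T
¬R ∧ (¬N ∧ H) = T ∧ T = T
W ↔ N = T ↔ F = F
(¬R ∧ (¬N ∧ H)) → (W ↔ N) = T → F = F
So (B) is false.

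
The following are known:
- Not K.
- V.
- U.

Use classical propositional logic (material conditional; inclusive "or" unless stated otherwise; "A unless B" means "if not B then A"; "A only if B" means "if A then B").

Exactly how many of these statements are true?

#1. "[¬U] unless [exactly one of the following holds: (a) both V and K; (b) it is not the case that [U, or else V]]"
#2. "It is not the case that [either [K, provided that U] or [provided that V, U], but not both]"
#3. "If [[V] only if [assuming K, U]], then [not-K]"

1

#1: Formalization: ¬U ∨ ((V ∧ K) ⊕ ¬(U ∨ V))

¬U = ¬T = F
V ∧ K = T ∧ F = F
U ∨ V = T ∨ T = T
¬(U ∨ V) = ¬T = F
(V ∧ K) ⊕ ¬(U ∨ V) = F ⊕ F = F
¬U ∨ ((V ∧ K) ⊕ ¬(U ∨ V)) = F ∨ F = F
Hence #1 is false.

#2: Parsed as ¬((U → K) ⊕ (V → U))

U → K = T → F = F
V → U = T → T = T
(U → K) ⊕ (V → U) = F ⊕ T = T
¬((U → K) ⊕ (V → U)) = ¬T = F
So #2 is false.

#3: This is (V → (K → U)) → ¬K.

K → U = F → T = T
V → (K → U) = T → T = T
¬K = ¬F = T
(V → (K → U)) → ¬K = T → T = T
Hence #3 is true.

True statements: 1.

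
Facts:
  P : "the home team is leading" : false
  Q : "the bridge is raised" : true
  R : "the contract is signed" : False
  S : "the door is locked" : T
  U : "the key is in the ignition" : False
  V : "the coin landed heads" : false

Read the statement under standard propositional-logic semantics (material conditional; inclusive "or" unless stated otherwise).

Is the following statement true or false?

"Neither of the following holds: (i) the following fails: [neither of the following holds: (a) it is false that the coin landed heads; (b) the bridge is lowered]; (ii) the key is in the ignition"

Parsed as ~(~V nor ~Q) nor U

~V = ~F = T
~Q = ~T = F
~V nor ~Q = T nor F = F
~(~V nor ~Q) = ~F = T
~(~V nor ~Q) nor U = T nor F = F

The statement is false.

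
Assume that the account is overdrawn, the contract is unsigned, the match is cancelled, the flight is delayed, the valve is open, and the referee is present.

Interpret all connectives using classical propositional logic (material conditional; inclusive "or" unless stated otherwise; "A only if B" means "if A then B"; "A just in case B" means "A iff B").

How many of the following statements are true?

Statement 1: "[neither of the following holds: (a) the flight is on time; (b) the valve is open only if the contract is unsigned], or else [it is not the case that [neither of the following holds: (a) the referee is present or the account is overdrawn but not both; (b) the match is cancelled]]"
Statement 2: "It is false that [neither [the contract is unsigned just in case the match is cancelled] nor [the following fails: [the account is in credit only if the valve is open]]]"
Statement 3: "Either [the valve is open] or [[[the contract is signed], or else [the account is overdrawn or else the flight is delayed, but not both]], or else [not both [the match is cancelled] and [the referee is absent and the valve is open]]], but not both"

2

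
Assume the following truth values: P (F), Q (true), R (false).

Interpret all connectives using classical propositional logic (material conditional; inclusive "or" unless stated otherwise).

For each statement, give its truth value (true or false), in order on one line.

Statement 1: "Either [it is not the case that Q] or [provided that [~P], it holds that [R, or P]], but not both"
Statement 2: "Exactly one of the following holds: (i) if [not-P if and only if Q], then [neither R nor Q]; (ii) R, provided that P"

Statement 1 False; Statement 2 True

Statement 1: This is not Q xor (not P -> (R or P)).

not Q = not True = False
not P = not False = True
R or P = False or False = False
not P -> (R or P) = True -> False = False
not Q xor (not P -> (R or P)) = False xor False = False
So Statement 1 is false.

Statement 2: This is ((not P iff Q) -> (R nor Q)) xor (P -> R).

not P = not False = True
not P iff Q = True iff True = True
R nor Q = False nor True = False
(not P iff Q) -> (R nor Q) = True -> False = False
P -> R = False -> False = True
((not P iff Q) -> (R nor Q)) xor (P -> R) = False xor True = True
Thus Statement 2 is true.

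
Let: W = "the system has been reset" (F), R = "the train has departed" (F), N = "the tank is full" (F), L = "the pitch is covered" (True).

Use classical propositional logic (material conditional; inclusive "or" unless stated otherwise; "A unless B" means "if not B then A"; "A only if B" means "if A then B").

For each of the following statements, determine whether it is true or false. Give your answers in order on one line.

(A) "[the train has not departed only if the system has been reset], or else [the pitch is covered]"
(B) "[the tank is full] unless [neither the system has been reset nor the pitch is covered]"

(A): In symbols: (not R -> W) or L

not R = not False = True
not R -> W = True -> False = False
(not R -> W) or L = False or True = True
Thus (A) is true.

(B): This is N or (W nor L).

W nor L = False nor True = False
N or (W nor L) = False or False = False
Thus (B) is false.

(A) true / (B) false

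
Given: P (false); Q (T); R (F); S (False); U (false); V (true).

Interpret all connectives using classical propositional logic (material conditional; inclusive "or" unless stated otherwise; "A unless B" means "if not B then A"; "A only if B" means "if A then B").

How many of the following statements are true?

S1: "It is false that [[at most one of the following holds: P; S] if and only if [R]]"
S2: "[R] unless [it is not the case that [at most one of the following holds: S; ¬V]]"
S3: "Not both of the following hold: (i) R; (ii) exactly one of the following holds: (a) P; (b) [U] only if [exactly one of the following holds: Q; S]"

S1: Parsed as ~((P nand S) <-> R)

P nand S = F nand F = T
(P nand S) <-> R = T <-> F = F
~((P nand S) <-> R) = ~F = T
Thus S1 is true.

S2: Formalization: R | ~(S nand ~V)

~V = ~T = F
S nand ~V = F nand F = T
~(S nand ~V) = ~T = F
R | ~(S nand ~V) = F | F = F
Hence S2 is false.

S3: This is R nand (P xor (U -> (Q xor S))).

Q xor S = T xor F = T
U -> (Q xor S) = F -> T = T
P xor (U -> (Q xor S)) = F xor T = T
R nand (P xor (U -> (Q xor S))) = F nand T = T
Hence S3 is true.

2 of the 3 statements are true.

2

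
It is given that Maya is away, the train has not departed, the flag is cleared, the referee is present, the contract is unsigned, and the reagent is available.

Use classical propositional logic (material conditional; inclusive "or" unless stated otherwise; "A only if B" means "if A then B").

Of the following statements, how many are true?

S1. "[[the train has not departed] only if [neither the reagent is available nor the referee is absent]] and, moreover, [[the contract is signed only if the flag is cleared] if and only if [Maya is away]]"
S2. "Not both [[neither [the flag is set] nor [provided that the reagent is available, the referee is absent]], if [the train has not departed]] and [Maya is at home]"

1

Let Q = "the train has departed" (F), V = "the reagent is available" (T), S = "the referee is present" (T), U = "the contract is signed" (F), R = "the flag is set" (F), P = "Maya is at home" (F).

S1: Formalization: (¬Q → (V ↓ ¬S)) ∧ ((U → ¬R) ↔ ¬P)

¬Q = ¬F = T
¬S = ¬T = F
V ↓ ¬S = T ↓ F = F
¬Q → (V ↓ ¬S) = T → F = F
¬R = ¬F = T
U → ¬R = F → T = T
¬P = ¬F = T
(U → ¬R) ↔ ¬P = T ↔ T = T
(¬Q → (V ↓ ¬S)) ∧ ((U → ¬R) ↔ ¬P) = F ∧ T = F
Thus S1 is false.

S2: Formalization: (¬Q → (R ↓ (V → ¬S))) ↑ P

¬Q = ¬F = T
¬S = ¬T = F
V → ¬S = T → F = F
R ↓ (V → ¬S) = F ↓ F = T
¬Q → (R ↓ (V → ¬S)) = T → T = T
(¬Q → (R ↓ (V → ¬S))) ↑ P = T ↑ F = T
Hence S2 is true.

True statements: 1 (S2).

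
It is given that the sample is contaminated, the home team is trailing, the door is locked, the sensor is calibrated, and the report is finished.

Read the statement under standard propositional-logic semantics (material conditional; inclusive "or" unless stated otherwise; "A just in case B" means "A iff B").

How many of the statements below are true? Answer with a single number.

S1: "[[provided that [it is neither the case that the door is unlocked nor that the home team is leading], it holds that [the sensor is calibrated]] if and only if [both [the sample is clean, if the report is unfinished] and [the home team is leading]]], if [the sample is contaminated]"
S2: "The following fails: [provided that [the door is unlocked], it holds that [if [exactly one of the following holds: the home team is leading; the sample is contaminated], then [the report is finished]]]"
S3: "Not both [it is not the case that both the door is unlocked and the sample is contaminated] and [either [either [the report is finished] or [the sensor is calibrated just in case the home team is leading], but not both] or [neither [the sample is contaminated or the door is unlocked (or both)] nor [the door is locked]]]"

0

Let P = "the sample is contaminated" (True), R = "the door is locked" (True), Q = "the home team is leading" (False), S = "the sensor is calibrated" (True), U = "the report is finished" (True).

S1: Formalization: P -> (((not R nor Q) -> S) iff ((not U -> not P) and Q))

not R = not True = False
not R nor Q = False nor False = True
(not R nor Q) -> S = True -> True = True
not U = not True = False
not P = not True = False
not U -> not P = False -> False = True
(not U -> not P) and Q = True and False = False
((not R nor Q) -> S) iff ((not U -> not P) and Q) = True iff False = False
P -> (((not R nor Q) -> S) iff ((not U -> not P) and Q)) = True -> False = False
So S1 is false.

S2: This is not (not R -> ((Q xor P) -> U)).

not R = not True = False
Q xor P = False xor True = True
(Q xor P) -> U = True -> True = True
not R -> ((Q xor P) -> U) = False -> True = True
not (not R -> ((Q xor P) -> U)) = not True = False
So S2 is false.

S3: This is (not R nand P) nand ((U xor (S iff Q)) or ((P or not R) nor R)).

not R = not True = False
not R nand P = False nand True = True
S iff Q = True iff False = False
U xor (S iff Q) = True xor False = True
not R = not True = False
P or not R = True or False = True
(P or not R) nor R = True nor True = False
(U xor (S iff Q)) or ((P or not R) nor R) = True or False = True
(not R nand P) nand ((U xor (S iff Q)) or ((P or not R) nor R)) = True nand True = False
Thus S3 is false.

Count: 0.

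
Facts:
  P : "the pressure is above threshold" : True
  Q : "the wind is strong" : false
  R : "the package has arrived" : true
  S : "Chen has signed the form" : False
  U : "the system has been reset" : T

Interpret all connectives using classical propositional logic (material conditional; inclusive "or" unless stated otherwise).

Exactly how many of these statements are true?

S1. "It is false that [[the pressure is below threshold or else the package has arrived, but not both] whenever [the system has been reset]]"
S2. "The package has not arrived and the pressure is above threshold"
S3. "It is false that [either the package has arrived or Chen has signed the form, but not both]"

0

S1: In symbols: ~(U -> (~P xor R))

~P = ~T = F
~P xor R = F xor T = T
U -> (~P xor R) = T -> T = T
~(U -> (~P xor R)) = ~T = F
Hence S1 is false.

S2: In symbols: ~R & P

~R = ~T = F
~R & P = F & T = F
Hence S2 is false.

S3: Parsed as ~(R xor S)

R xor S = T xor F = T
~(R xor S) = ~T = F
Thus S3 is false.

Count: 0.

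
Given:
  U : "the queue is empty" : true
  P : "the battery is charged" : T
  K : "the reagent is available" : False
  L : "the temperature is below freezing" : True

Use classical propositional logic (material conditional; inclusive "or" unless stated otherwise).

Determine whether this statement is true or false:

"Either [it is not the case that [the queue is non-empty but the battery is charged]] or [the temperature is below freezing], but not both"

False.

Values: U=True, P=True, L=True.
This is not (not U and P) xor L.

not U = not True = False
not U and P = False and True = False
not (not U and P) = not False = True
not (not U and P) xor L = True xor True = False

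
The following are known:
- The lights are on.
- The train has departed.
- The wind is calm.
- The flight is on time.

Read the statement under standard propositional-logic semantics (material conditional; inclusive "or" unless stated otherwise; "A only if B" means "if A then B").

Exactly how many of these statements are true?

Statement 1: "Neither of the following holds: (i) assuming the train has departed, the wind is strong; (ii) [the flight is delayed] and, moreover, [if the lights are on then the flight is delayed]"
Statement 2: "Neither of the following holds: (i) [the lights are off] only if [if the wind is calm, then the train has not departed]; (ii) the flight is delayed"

Let W = "the train has departed" (True), L = "the wind is strong" (False), H = "the flight is delayed" (False), S = "the lights are on" (True).

Statement 1: Parsed as (W -> L) nor (H and (S -> H))

W -> L = True -> False = False
S -> H = True -> False = False
H and (S -> H) = False and False = False
(W -> L) nor (H and (S -> H)) = False nor False = True
So Statement 1 is true.

Statement 2: In symbols: (not S -> (not L -> not W)) nor H

not S = not True = False
not L = not False = True
not W = not True = False
not L -> not W = True -> False = False
not S -> (not L -> not W) = False -> False = True
(not S -> (not L -> not W)) nor H = True nor False = False
Hence Statement 2 is false.

1 of the 2 statements is true (Statement 1).

1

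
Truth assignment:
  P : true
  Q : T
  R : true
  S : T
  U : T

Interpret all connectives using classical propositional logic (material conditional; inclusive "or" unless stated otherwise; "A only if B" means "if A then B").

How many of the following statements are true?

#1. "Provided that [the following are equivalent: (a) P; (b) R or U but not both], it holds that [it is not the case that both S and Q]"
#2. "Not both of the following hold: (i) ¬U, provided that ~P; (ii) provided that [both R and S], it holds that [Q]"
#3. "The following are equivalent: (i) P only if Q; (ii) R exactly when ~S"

1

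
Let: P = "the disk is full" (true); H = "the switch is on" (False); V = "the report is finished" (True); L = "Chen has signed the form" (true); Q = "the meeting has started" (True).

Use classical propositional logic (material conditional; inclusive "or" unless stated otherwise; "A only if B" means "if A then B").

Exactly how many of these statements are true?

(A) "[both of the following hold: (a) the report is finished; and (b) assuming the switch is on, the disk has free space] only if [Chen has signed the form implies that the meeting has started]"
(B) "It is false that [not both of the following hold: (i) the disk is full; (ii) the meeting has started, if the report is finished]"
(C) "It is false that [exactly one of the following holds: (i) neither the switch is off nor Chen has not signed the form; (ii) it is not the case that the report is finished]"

(A): This is (V and (H -> not P)) -> (L -> Q).

not P = not True = False
H -> not P = False -> False = True
V and (H -> not P) = True and True = True
L -> Q = True -> True = True
(V and (H -> not P)) -> (L -> Q) = True -> True = True
Hence (A) is true.

(B): In symbols: not (P nand (V -> Q))

V -> Q = True -> True = True
P nand (V -> Q) = True nand True = False
not (P nand (V -> Q)) = not False = True
Hence (B) is true.

(C): Formalization: not ((not H nor not L) xor not V)

not H = not False = True
not L = not True = False
not H nor not L = True nor False = False
not V = not True = False
(not H nor not L) xor not V = False xor False = False
not ((not H nor not L) xor not V) = not False = True
Hence (C) is true.

Count: 3.

3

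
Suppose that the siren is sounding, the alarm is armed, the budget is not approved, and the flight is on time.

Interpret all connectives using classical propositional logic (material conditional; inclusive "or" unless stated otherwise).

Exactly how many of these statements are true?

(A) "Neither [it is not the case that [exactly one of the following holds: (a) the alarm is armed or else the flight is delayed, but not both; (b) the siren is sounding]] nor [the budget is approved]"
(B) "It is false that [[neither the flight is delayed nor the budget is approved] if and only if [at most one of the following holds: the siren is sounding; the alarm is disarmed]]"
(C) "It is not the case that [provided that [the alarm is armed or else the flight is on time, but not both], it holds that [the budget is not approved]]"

Let Q = "the alarm is armed" (True), S = "the flight is delayed" (False), P = "the siren is sounding" (True), R = "the budget is approved" (False).

(A): Formalization: not ((Q xor S) xor P) nor R

Q xor S = True xor False = True
(Q xor S) xor P = True xor True = False
not ((Q xor S) xor P) = not False = True
not ((Q xor S) xor P) nor R = True nor False = False
So (A) is false.

(B): Formalization: not ((S nor R) iff (P nand not Q))

S nor R = False nor False = True
not Q = not True = False
P nand not Q = True nand False = True
(S nor R) iff (P nand not Q) = True iff True = True
not ((S nor R) iff (P nand not Q)) = not True = False
Thus (B) is false.

(C): This is not ((Q xor not S) -> not R).

not S = not False = True
Q xor not S = True xor True = False
not R = not False = True
(Q xor not S) -> not R = False -> True = True
not ((Q xor not S) -> not R) = not True = False
Hence (C) is false.

True statements: 0 (none).

0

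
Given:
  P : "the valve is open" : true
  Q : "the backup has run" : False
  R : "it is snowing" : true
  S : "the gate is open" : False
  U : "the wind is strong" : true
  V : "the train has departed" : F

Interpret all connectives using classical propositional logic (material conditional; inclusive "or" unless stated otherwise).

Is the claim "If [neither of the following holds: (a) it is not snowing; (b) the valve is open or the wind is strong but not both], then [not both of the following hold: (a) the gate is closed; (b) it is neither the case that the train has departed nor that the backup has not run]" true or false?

Values: R=T, P=T, U=T, S=F, V=F, Q=F.
In symbols: (~R nor (P xor U)) -> (~S nand (V nor ~Q))

~R = ~T = F
P xor U = T xor T = F
~R nor (P xor U) = F nor F = T
~S = ~F = T
~Q = ~F = T
V nor ~Q = F nor T = F
~S nand (V nor ~Q) = T nand F = T
(~R nor (P xor U)) -> (~S nand (V nor ~Q)) = T -> T = T

true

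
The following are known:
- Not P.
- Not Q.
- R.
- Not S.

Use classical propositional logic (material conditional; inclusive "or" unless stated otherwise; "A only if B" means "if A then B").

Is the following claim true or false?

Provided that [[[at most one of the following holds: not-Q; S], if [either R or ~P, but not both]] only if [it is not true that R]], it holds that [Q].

Parsed as (((R xor not P) -> (not Q nand S)) -> not R) -> Q

not P = not False = True
R xor not P = True xor True = False
not Q = not False = True
not Q nand S = True nand False = True
(R xor not P) -> (not Q nand S) = False -> True = True
not R = not True = False
((R xor not P) -> (not Q nand S)) -> not R = True -> False = False
(((R xor not P) -> (not Q nand S)) -> not R) -> Q = False -> False = True

True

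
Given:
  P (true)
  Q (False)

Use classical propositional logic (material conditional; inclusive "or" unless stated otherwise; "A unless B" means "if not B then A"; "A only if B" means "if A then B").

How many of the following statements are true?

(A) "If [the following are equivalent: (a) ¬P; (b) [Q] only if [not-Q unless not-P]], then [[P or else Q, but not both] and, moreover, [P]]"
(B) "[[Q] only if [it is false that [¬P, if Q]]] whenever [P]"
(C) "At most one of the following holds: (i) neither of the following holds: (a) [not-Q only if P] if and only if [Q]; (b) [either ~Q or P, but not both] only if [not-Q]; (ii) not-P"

(A): This is (~P <-> (Q -> (~Q | ~P))) -> ((P xor Q) & P).

~P = ~T = F
~Q = ~F = T
~P = ~T = F
~Q | ~P = T | F = T
Q -> (~Q | ~P) = F -> T = T
~P <-> (Q -> (~Q | ~P)) = F <-> T = F
P xor Q = T xor F = T
(P xor Q) & P = T & T = T
(~P <-> (Q -> (~Q | ~P))) -> ((P xor Q) & P) = F -> T = T
Thus (A) is true.

(B): This is P -> (Q -> ~(Q -> ~P)).

~P = ~T = F
Q -> ~P = F -> F = T
~(Q -> ~P) = ~T = F
Q -> ~(Q -> ~P) = F -> F = T
P -> (Q -> ~(Q -> ~P)) = T -> T = T
Thus (B) is true.

(C): Parsed as (((~Q -> P) <-> Q) nor ((~Q xor P) -> ~Q)) nand ~P

~Q = ~F = T
~Q -> P = T -> T = T
(~Q -> P) <-> Q = T <-> F = F
~Q = ~F = T
~Q xor P = T xor T = F
~Q = ~F = T
(~Q xor P) -> ~Q = F -> T = T
((~Q -> P) <-> Q) nor ((~Q xor P) -> ~Q) = F nor T = F
~P = ~T = F
(((~Q -> P) <-> Q) nor ((~Q xor P) -> ~Q)) nand ~P = F nand F = T
Thus (C) is true.

True statements: 3.

3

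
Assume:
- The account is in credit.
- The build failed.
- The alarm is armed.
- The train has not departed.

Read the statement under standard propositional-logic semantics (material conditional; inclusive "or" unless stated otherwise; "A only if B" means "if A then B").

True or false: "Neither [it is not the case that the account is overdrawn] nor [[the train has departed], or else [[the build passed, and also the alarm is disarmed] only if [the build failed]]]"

False

Let P = "the account is overdrawn" (False), S = "the train has departed" (False), Q = "the build passed" (False), R = "the alarm is armed" (True).
This is not P nor (S or ((Q and not R) -> not Q)).

not P = not False = True
not R = not True = False
Q and not R = False and False = False
not Q = not False = True
(Q and not R) -> not Q = False -> True = True
S or ((Q and not R) -> not Q) = False or True = True
not P nor (S or ((Q and not R) -> not Q)) = True nor True = False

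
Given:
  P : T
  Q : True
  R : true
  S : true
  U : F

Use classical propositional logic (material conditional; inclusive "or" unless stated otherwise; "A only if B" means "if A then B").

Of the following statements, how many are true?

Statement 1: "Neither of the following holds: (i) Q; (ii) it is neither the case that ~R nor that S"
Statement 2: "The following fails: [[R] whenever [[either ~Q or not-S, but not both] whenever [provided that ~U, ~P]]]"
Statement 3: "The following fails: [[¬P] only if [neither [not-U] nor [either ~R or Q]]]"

0

Statement 1: This is Q ↓ (¬R ↓ S).

¬R = ¬T = F
¬R ↓ S = F ↓ T = F
Q ↓ (¬R ↓ S) = T ↓ F = F
Hence Statement 1 is false.

Statement 2: In symbols: ¬(((¬U → ¬P) → (¬Q ⊕ ¬S)) → R)

¬U = ¬F = T
¬P = ¬T = F
¬U → ¬P = T → F = F
¬Q = ¬T = F
¬S = ¬T = F
¬Q ⊕ ¬S = F ⊕ F = F
(¬U → ¬P) → (¬Q ⊕ ¬S) = F → F = T
((¬U → ¬P) → (¬Q ⊕ ¬S)) → R = T → T = T
¬(((¬U → ¬P) → (¬Q ⊕ ¬S)) → R) = ¬T = F
So Statement 2 is false.

Statement 3: In symbols: ¬(¬P → (¬U ↓ (¬R ∨ Q)))

¬P = ¬T = F
¬U = ¬F = T
¬R = ¬T = F
¬R ∨ Q = F ∨ T = T
¬U ↓ (¬R ∨ Q) = T ↓ T = F
¬P → (¬U ↓ (¬R ∨ Q)) = F → F = T
¬(¬P → (¬U ↓ (¬R ∨ Q))) = ¬T = F
Hence Statement 3 is false.

Count: 0.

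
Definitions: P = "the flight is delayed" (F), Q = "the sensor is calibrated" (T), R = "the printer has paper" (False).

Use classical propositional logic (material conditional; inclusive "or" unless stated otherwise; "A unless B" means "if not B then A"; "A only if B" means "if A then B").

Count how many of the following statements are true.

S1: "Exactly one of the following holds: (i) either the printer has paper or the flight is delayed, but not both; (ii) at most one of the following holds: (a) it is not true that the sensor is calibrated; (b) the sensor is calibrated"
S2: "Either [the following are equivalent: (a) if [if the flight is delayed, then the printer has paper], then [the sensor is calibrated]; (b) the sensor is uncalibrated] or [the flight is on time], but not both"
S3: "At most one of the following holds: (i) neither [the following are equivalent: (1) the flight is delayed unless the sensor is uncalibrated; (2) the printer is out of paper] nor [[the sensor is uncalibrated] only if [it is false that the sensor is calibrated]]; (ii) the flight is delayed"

3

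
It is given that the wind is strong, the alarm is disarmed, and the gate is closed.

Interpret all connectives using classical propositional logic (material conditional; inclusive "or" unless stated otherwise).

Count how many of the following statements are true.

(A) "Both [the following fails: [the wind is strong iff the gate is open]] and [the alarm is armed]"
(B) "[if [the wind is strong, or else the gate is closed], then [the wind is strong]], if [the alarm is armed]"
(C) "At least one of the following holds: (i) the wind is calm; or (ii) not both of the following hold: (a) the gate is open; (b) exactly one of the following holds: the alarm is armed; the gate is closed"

2

Let R = "the wind is strong" (T), M = "the gate is open" (F), D = "the alarm is armed" (F).

(A): In symbols: ~(R <-> M) & D

R <-> M = T <-> F = F
~(R <-> M) = ~F = T
~(R <-> M) & D = T & F = F
Thus (A) is false.

(B): Parsed as D -> ((R | ~M) -> R)

~M = ~F = T
R | ~M = T | T = T
(R | ~M) -> R = T -> T = T
D -> ((R | ~M) -> R) = F -> T = T
So (B) is true.

(C): In symbols: ~R | (M nand (D xor ~M))

~R = ~T = F
~M = ~F = T
D xor ~M = F xor T = T
M nand (D xor ~M) = F nand T = T
~R | (M nand (D xor ~M)) = F | T = T
Thus (C) is true.

True statements: 2 ((B), (C)).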